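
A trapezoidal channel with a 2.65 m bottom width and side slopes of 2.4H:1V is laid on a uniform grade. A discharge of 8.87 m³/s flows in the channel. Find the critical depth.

At critical depth, Q² T / (g A³) = 1, i.e. A³/T = Q²/g = 8.87²/9.81 = 8.02.
Trying y = 0.902 m: A³/T = 11.74 — over.
Trying y = 0.814 m: A³/T = 8.025 — close enough.

y_c = 0.814 m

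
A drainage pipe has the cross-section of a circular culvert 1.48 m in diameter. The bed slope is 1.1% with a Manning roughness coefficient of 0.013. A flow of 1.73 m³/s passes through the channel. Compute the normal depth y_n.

Manning's equation rearranged: A R^(2/3) = nQ / (1·√S) = 0.013 × 1.73 / (√0.011) = 0.2144.
Trying y = 0.572 m: A R^(2/3) = 0.2805 — over.
Trying y = 0.496 m: A R^(2/3) = 0.2147 — matches.

y_n = 0.496 m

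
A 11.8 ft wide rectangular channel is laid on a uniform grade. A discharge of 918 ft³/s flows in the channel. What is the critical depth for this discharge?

For a rectangular channel, critical depth y_c = (q²/g)^(1/3) where q = Q/b = 918/11.8 = 77.8 ft²/s.
So y_c = (77.8²/32.2)^(1/3) = 5.73 ft.

y_c = 5.73 ft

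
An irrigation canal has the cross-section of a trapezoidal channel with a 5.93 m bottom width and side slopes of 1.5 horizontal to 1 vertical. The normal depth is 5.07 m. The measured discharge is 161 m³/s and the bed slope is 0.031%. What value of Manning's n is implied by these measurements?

With bottom width b = 5.93 m and side slope z = 1.5: A = (b + zy)y = (5.93 + 1.5×5.07)×5.07 = 68.62 m²; P = b + 2y√(1+z²) = 5.93 + 2×5.07×1.803 = 24.21 m.
Hydraulic radius R = A/P = 68.62/24.21 = 2.834 m.
Rearranging Manning's equation: n = (1/Q) A R^(2/3) S^(1/2) = (1/161) × 68.62 × 2.834^(2/3) × √0.00031 = 0.015.

n = 0.015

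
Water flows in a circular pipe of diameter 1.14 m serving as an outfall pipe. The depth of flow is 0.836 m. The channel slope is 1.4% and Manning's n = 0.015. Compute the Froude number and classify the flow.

supercritical

For a circular section of diameter D = 1.14 m at depth y = 0.836 m, the central angle is θ = 2 arccos(1 − 2y/D) = 4.113 rad. Then A = (D²/8)(θ − sin θ) = 0.8022 m² and P = Dθ/2 = 2.344 m.
Hydraulic radius R = A/P = 0.8022/2.344 = 0.3422 m.
V = (1/n) R^(2/3) √S = (1/0.015) × 0.3422^(2/3) × √0.014 = 3.859 m/s. Hydraulic depth D_h = A/T = 0.8022/1.008 = 0.7956 m.
Froude number Fr = V/√(g·D_h) = 3.859/√(9.81×0.7956) = 1.38, which is greater than 1, so the flow is supercritical.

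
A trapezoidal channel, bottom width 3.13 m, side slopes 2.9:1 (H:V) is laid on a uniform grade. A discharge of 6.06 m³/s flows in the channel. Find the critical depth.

y_c = 0.599 m

At critical depth, Q² T / (g A³) = 1, i.e. A³/T = Q²/g = 6.06²/9.81 = 3.743.
At y = 0.654 m: A³/T = 5.132 — over.
At y = 0.439 m: A³/T = 1.272 — short.
At y = 0.599 m: A³/T = 3.752 — matches.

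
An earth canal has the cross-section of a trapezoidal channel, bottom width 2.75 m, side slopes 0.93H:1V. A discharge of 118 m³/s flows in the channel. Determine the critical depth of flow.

At critical depth, Q² T / (g A³) = 1, i.e. A³/T = Q²/g = 118²/9.81 = 1419.
Trying y = 4.58 m: A³/T = 2936 — high.
Trying y = 2.78 m: A³/T = 412 — low.
Trying y = 3.82 m: A³/T = 1416 — ≈ 1419.

y_c = 3.82 m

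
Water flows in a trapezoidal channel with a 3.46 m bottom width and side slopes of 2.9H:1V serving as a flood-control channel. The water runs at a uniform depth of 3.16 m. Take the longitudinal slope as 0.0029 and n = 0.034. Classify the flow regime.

With bottom width b = 3.46 m and side slope z = 2.9: A = (b + zy)y = (3.46 + 2.9×3.16)×3.16 = 39.89 m²; P = b + 2y√(1+z²) = 3.46 + 2×3.16×3.068 = 22.85 m.
Hydraulic radius R = A/P = 39.89/22.85 = 1.746 m.
V = (1/n) R^(2/3) √S = (1/0.034) × 1.746^(2/3) × √0.0029 = 2.297 m/s. Hydraulic depth D_h = A/T = 39.89/21.79 = 1.831 m.
Froude number Fr = V/√(g·D_h) = 2.297/√(9.81×1.831) = 0.542, which is less than 1, so the flow is subcritical.

subcritical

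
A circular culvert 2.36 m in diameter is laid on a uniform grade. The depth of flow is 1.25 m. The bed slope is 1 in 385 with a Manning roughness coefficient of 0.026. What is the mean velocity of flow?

For a circular section of diameter D = 2.36 m at depth y = 1.25 m, the central angle is θ = 2 arccos(1 − 2y/D) = 3.26 rad. Then A = (D²/8)(θ − sin θ) = 2.352 m² and P = Dθ/2 = 3.847 m.
Hydraulic radius R = A/P = 2.352/3.847 = 0.6114 m.
From Manning's equation, V = (1/n) R^(2/3) S^(1/2) = (1/0.026) × 0.6114^(2/3) × 0.002597^(1/2) = 1.41 m/s.

V = 1.41 m/s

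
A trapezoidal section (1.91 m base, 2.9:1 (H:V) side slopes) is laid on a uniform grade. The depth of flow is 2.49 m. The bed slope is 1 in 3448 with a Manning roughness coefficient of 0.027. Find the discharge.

With bottom width b = 1.91 m and side slope z = 2.9: A = (b + zy)y = (1.91 + 2.9×2.49)×2.49 = 22.74 m²; P = b + 2y√(1+z²) = 1.91 + 2×2.49×3.068 = 17.19 m.
Hydraulic radius R = A/P = 22.74/17.19 = 1.323 m.
Manning's equation: Q = (1/n) A R^(2/3) S^(1/2) = (1/0.027) × 22.74 × 1.323^(2/3) × 0.00029^(1/2) = 17.3 m³/s.

Q = 17.3 m³/s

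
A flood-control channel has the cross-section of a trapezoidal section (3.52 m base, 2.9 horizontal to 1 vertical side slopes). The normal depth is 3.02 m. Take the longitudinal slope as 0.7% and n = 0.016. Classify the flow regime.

With bottom width b = 3.52 m and side slope z = 2.9: A = (b + zy)y = (3.52 + 2.9×3.02)×3.02 = 37.08 m²; P = b + 2y√(1+z²) = 3.52 + 2×3.02×3.068 = 22.05 m.
Hydraulic radius R = A/P = 37.08/22.05 = 1.682 m.
V = (1/n) R^(2/3) √S = (1/0.016) × 1.682^(2/3) × √0.007 = 7.395 m/s. Hydraulic depth D_h = A/T = 37.08/21.04 = 1.763 m.
Froude number Fr = V/√(g·D_h) = 7.395/√(9.81×1.763) = 1.78, which is greater than 1, so the flow is supercritical.

supercritical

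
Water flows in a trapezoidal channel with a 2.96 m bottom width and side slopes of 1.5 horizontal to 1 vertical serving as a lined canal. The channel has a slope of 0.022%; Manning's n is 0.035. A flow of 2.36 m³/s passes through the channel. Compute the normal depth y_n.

Manning's equation rearranged: A R^(2/3) = nQ / (1·√S) = 0.035 × 2.36 / (√0.00022) = 5.569.
Try y = 1.42 m: A R^(2/3) = 6.71 — high.
Try y = 1.29 m: A R^(2/3) = 5.575 — ≈ 5.569.

y_n = 1.29 m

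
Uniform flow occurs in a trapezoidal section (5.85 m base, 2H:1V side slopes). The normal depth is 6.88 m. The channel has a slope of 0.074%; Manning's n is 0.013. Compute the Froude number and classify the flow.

With bottom width b = 5.85 m and side slope z = 2: A = (b + zy)y = (5.85 + 2×6.88)×6.88 = 134.9 m²; P = b + 2y√(1+z²) = 5.85 + 2×6.88×2.236 = 36.62 m.
Hydraulic radius R = A/P = 134.9/36.62 = 3.684 m.
V = (1/n) R^(2/3) √S = (1/0.013) × 3.684^(2/3) × √0.00074 = 4.992 m/s. Hydraulic depth D_h = A/T = 134.9/33.37 = 4.043 m.
Froude number Fr = V/√(g·D_h) = 4.992/√(9.81×4.043) = 0.793, which is less than 1, so the flow is subcritical.

subcritical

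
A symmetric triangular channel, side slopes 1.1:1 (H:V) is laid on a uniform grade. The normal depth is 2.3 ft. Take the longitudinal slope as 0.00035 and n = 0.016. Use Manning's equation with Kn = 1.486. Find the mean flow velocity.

V = 1.56 ft/s

For a triangular section with side slope z = 1.1: A = zy² = 1.1×2.3² = 5.819 ft²; P = 2y√(1+z²) = 2×2.3×1.487 = 6.838 ft.
Hydraulic radius R = A/P = 5.819/6.838 = 0.8509 ft.
From Manning's equation, V = (1.486/n) R^(2/3) S^(1/2) = (1.486/0.016) × 0.8509^(2/3) × 0.00035^(1/2) = 1.56 ft/s.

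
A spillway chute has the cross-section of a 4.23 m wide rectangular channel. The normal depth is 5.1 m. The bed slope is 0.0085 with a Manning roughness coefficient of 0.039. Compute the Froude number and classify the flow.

subcritical

Flow area A = b·y = 4.23 × 5.1 = 21.57 m². Wetted perimeter P = b + 2y = 4.23 + 2×5.1 = 14.43 m.
Hydraulic radius R = A/P = 21.57/14.43 = 1.495 m.
V = (1/n) R^(2/3) √S = (1/0.039) × 1.495^(2/3) × √0.0085 = 3.091 m/s. Hydraulic depth D_h = A/T = 21.57/4.23 = 5.1 m.
Froude number Fr = V/√(g·D_h) = 3.091/√(9.81×5.1) = 0.437, which is less than 1, so the flow is subcritical.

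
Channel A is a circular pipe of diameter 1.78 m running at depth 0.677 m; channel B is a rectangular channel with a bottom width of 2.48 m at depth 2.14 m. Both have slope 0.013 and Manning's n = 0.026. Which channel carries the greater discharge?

channel B

Channel A: For a circular section of diameter D = 1.78 m at depth y = 0.677 m, the central angle is θ = 2 arccos(1 − 2y/D) = 2.658 rad. Then A = (D²/8)(θ − sin θ) = 0.8687 m² and P = Dθ/2 = 2.366 m. Hydraulic radius R = A/P = 0.8687/2.366 = 0.3672 m. Q_A = (1/0.026)·0.8687·0.3672^(2/3)·√0.013 = 1.954 m³/s.
Channel B: Flow area A = b·y = 2.48 × 2.14 = 5.307 m². Wetted perimeter P = b + 2y = 2.48 + 2×2.14 = 6.76 m. Hydraulic radius R = A/P = 5.307/6.76 = 0.7851 m. Q_B = (1/0.026)·5.307·0.7851^(2/3)·√0.013 = 19.81 m³/s.
Q_A = 1.954 m³/s vs Q_B = 19.81 m³/s, so channel B carries more.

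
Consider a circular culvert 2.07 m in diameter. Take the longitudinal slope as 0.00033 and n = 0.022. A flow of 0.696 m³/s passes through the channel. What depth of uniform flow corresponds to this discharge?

y_n = 0.896 m

Manning's equation rearranged: A R^(2/3) = nQ / (1·√S) = 0.022 × 0.696 / (√0.00033) = 0.8429.
Try y = 0.697 m: A R^(2/3) = 0.5301 — short.
Try y = 0.988 m: A R^(2/3) = 1.002 — over.
Try y = 0.896 m: A R^(2/3) = 0.8432 — close enough.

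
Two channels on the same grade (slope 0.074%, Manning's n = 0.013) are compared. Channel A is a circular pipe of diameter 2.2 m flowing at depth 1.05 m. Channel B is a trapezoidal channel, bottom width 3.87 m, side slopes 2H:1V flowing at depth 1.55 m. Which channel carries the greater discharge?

channel B

Channel A: For a circular section of diameter D = 2.2 m at depth y = 1.05 m, the central angle is θ = 2 arccos(1 − 2y/D) = 3.051 rad. Then A = (D²/8)(θ − sin θ) = 1.791 m² and P = Dθ/2 = 3.356 m. Hydraulic radius R = A/P = 1.791/3.356 = 0.5336 m. Q_A = (1/0.013)·1.791·0.5336^(2/3)·√0.00074 = 2.465 m³/s.
Channel B: With bottom width b = 3.87 m and side slope z = 2: A = (b + zy)y = (3.87 + 2×1.55)×1.55 = 10.8 m²; P = b + 2y√(1+z²) = 3.87 + 2×1.55×2.236 = 10.8 m. Hydraulic radius R = A/P = 10.8/10.8 = 1 m. Q_B = (1/0.013)·10.8·1^(2/3)·√0.00074 = 22.61 m³/s.
Q_A = 2.465 m³/s vs Q_B = 22.61 m³/s, so channel B carries more.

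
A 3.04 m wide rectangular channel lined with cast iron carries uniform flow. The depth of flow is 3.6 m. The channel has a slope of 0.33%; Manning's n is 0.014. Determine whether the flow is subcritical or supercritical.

Flow area A = b·y = 3.04 × 3.6 = 10.94 m². Wetted perimeter P = b + 2y = 3.04 + 2×3.6 = 10.24 m.
Hydraulic radius R = A/P = 10.94/10.24 = 1.069 m.
V = (1/n) R^(2/3) √S = (1/0.014) × 1.069^(2/3) × √0.0033 = 4.289 m/s. Hydraulic depth D_h = A/T = 10.94/3.04 = 3.6 m.
Froude number Fr = V/√(g·D_h) = 4.289/√(9.81×3.6) = 0.722, which is less than 1, so the flow is subcritical.

subcritical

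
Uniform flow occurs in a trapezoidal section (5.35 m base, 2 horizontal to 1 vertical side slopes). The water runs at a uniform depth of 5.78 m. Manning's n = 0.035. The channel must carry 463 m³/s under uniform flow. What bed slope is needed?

With bottom width b = 5.35 m and side slope z = 2: A = (b + zy)y = (5.35 + 2×5.78)×5.78 = 97.74 m²; P = b + 2y√(1+z²) = 5.35 + 2×5.78×2.236 = 31.2 m.
Hydraulic radius R = A/P = 97.74/31.2 = 3.133 m.
From Manning's equation, S = [nQ / (1 A R^(2/3))]² = [0.035 × 463 / (1 × 97.74 × 3.133^(2/3))]² = 0.006.

S = 0.006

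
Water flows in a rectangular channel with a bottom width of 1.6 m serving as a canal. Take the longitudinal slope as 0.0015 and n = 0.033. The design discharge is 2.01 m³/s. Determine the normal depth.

y_n = 1.62 m

Manning's equation rearranged: A R^(2/3) = nQ / (1·√S) = 0.033 × 2.01 / (√0.0015) = 1.713.
Trying y = 1.11 m: A R^(2/3) = 1.066 — low.
Trying y = 1.78 m: A R^(2/3) = 1.916 — high.
Trying y = 1.62 m: A R^(2/3) = 1.709 — ≈ 1.713.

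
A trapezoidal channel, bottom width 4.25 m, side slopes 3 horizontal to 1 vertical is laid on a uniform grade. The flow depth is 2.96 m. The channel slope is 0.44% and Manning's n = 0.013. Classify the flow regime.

supercritical

With bottom width b = 4.25 m and side slope z = 3: A = (b + zy)y = (4.25 + 3×2.96)×2.96 = 38.86 m²; P = b + 2y√(1+z²) = 4.25 + 2×2.96×3.162 = 22.97 m.
Hydraulic radius R = A/P = 38.86/22.97 = 1.692 m.
V = (1/n) R^(2/3) √S = (1/0.013) × 1.692^(2/3) × √0.0044 = 7.245 m/s. Hydraulic depth D_h = A/T = 38.86/22.01 = 1.766 m.
Froude number Fr = V/√(g·D_h) = 7.245/√(9.81×1.766) = 1.74, which is greater than 1, so the flow is supercritical.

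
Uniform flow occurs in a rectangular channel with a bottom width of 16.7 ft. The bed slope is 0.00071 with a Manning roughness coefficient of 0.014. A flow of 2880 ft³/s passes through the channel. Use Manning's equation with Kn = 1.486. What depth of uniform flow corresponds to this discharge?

y_n = 18.9 ft

Manning's equation rearranged: A R^(2/3) = nQ / (1.486·√S) = 0.014 × 2880 / (1.486 × √0.00071) = 1018.
At y = 16.2 ft: A R^(2/3) = 844 — low.
At y = 21.3 ft: A R^(2/3) = 1174 — high.
At y = 18.9 ft: A R^(2/3) = 1018 — matches.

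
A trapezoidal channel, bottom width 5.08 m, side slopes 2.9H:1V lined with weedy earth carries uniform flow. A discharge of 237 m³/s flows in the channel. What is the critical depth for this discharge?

At critical depth, Q² T / (g A³) = 1, i.e. A³/T = Q²/g = 237²/9.81 = 5726.
Trying y = 4.43 m: A³/T = 16280 — over.
Trying y = 2.51 m: A³/T = 1520 — short.
Trying y = 3.47 m: A³/T = 5756 — close enough.

y_c = 3.47 m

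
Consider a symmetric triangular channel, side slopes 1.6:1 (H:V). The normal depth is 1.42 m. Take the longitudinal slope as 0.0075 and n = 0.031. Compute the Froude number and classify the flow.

subcritical

For a triangular section with side slope z = 1.6: A = zy² = 1.6×1.42² = 3.226 m²; P = 2y√(1+z²) = 2×1.42×1.887 = 5.359 m.
Hydraulic radius R = A/P = 3.226/5.359 = 0.6021 m.
V = (1/n) R^(2/3) √S = (1/0.031) × 0.6021^(2/3) × √0.0075 = 1.992 m/s. Hydraulic depth D_h = A/T = 3.226/4.544 = 0.71 m.
Froude number Fr = V/√(g·D_h) = 1.992/√(9.81×0.71) = 0.755, which is less than 1, so the flow is subcritical.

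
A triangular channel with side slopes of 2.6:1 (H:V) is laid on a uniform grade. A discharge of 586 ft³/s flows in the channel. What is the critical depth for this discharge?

At critical depth, Q² T / (g A³) = 1, i.e. A³/T = Q²/g = 586²/32.2 = 10660.
Trying y = 6.3 ft: A³/T = 33540 — over.
Trying y = 3.97 ft: A³/T = 3333 — short.
Trying y = 5.01 ft: A³/T = 10670 — ≈ 10660.

y_c = 5.01 ft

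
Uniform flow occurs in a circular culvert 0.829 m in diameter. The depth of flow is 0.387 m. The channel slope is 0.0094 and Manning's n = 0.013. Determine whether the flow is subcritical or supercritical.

supercritical

For a circular section of diameter D = 0.829 m at depth y = 0.387 m, the central angle is θ = 2 arccos(1 − 2y/D) = 3.009 rad. Then A = (D²/8)(θ − sin θ) = 0.2471 m² and P = Dθ/2 = 1.247 m.
Hydraulic radius R = A/P = 0.2471/1.247 = 0.1981 m.
V = (1/n) R^(2/3) √S = (1/0.013) × 0.1981^(2/3) × √0.0094 = 2.535 m/s. Hydraulic depth D_h = A/T = 0.2471/0.8272 = 0.2987 m.
Froude number Fr = V/√(g·D_h) = 2.535/√(9.81×0.2987) = 1.48, which is greater than 1, so the flow is supercritical.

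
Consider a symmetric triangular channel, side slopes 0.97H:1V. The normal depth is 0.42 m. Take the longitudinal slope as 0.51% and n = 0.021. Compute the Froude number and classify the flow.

For a triangular section with side slope z = 0.97: A = zy² = 0.97×0.42² = 0.1711 m²; P = 2y√(1+z²) = 2×0.42×1.393 = 1.17 m.
Hydraulic radius R = A/P = 0.1711/1.17 = 0.1462 m.
V = (1/n) R^(2/3) √S = (1/0.021) × 0.1462^(2/3) × √0.0051 = 0.9438 m/s. Hydraulic depth D_h = A/T = 0.1711/0.8148 = 0.21 m.
Froude number Fr = V/√(g·D_h) = 0.9438/√(9.81×0.21) = 0.658, which is less than 1, so the flow is subcritical.

subcritical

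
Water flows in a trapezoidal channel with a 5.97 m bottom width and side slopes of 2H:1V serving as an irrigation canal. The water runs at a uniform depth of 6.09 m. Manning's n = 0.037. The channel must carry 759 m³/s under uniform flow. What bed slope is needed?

S = 0.013

With bottom width b = 5.97 m and side slope z = 2: A = (b + zy)y = (5.97 + 2×6.09)×6.09 = 110.5 m²; P = b + 2y√(1+z²) = 5.97 + 2×6.09×2.236 = 33.21 m.
Hydraulic radius R = A/P = 110.5/33.21 = 3.329 m.
From Manning's equation, S = [nQ / (1 A R^(2/3))]² = [0.037 × 759 / (1 × 110.5 × 3.329^(2/3))]² = 0.013.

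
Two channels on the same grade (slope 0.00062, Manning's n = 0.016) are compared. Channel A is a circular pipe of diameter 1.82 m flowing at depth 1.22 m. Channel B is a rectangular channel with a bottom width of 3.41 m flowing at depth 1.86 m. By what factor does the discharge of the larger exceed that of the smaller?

Channel A: For a circular section of diameter D = 1.82 m at depth y = 1.22 m, the central angle is θ = 2 arccos(1 − 2y/D) = 3.837 rad. Then A = (D²/8)(θ − sin θ) = 1.854 m² and P = Dθ/2 = 3.492 m. Hydraulic radius R = A/P = 1.854/3.492 = 0.531 m. Q_A = (1/0.016)·1.854·0.531^(2/3)·√0.00062 = 1.892 m³/s.
Channel B: Flow area A = b·y = 3.41 × 1.86 = 6.343 m². Wetted perimeter P = b + 2y = 3.41 + 2×1.86 = 7.13 m. Hydraulic radius R = A/P = 6.343/7.13 = 0.8896 m. Q_B = (1/0.016)·6.343·0.8896^(2/3)·√0.00062 = 9.13 m³/s.
The larger discharge is 9.13 m³/s and the smaller is 1.892 m³/s; the ratio is 4.83.

4.83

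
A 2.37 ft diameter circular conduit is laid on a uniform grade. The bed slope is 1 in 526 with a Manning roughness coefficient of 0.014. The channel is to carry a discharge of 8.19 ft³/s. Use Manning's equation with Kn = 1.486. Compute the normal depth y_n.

Manning's equation rearranged: A R^(2/3) = nQ / (1.486·√S) = 0.014 × 8.19 / (1.486 × √0.001901) = 1.77.
At y = 0.954 ft: A R^(2/3) = 1.061 — short.
At y = 1.57 ft: A R^(2/3) = 2.418 — over.
At y = 1.28 ft: A R^(2/3) = 1.77 — matches.

y_n = 1.28 ft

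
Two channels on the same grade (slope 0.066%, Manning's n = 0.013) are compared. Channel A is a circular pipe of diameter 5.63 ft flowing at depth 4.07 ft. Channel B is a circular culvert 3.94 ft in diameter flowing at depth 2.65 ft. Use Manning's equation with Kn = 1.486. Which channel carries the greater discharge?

Channel A: For a circular section of diameter D = 5.63 ft at depth y = 4.07 ft, the central angle is θ = 2 arccos(1 − 2y/D) = 4.066 rad. Then A = (D²/8)(θ − sin θ) = 19.27 ft² and P = Dθ/2 = 11.45 ft. Hydraulic radius R = A/P = 19.27/11.45 = 1.684 ft. Q_A = (1.486/0.013)·19.27·1.684^(2/3)·√0.00066 = 80.1 ft³/s.
Channel B: For a circular section of diameter D = 3.94 ft at depth y = 2.65 ft, the central angle is θ = 2 arccos(1 − 2y/D) = 3.846 rad. Then A = (D²/8)(θ − sin θ) = 8.721 ft² and P = Dθ/2 = 7.578 ft. Hydraulic radius R = A/P = 8.721/7.578 = 1.151 ft. Q_B = (1.486/0.013)·8.721·1.151^(2/3)·√0.00066 = 28.13 ft³/s.
Q_A = 80.1 ft³/s vs Q_B = 28.13 ft³/s, so channel A carries more.

channel A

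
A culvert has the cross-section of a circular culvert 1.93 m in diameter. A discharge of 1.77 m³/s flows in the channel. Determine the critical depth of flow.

y_c = 0.632 m

At critical depth, Q² T / (g A³) = 1, i.e. A³/T = Q²/g = 1.77²/9.81 = 0.3194.
Trying y = 0.78 m: A³/T = 0.7179 — high.
Trying y = 0.465 m: A³/T = 0.09692 — low.
Trying y = 0.632 m: A³/T = 0.3192 — close enough.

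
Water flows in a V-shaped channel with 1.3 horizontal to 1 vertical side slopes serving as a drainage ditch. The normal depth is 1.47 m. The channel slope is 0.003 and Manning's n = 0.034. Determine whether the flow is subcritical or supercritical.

For a triangular section with side slope z = 1.3: A = zy² = 1.3×1.47² = 2.809 m²; P = 2y√(1+z²) = 2×1.47×1.64 = 4.822 m.
Hydraulic radius R = A/P = 2.809/4.822 = 0.5826 m.
V = (1/n) R^(2/3) √S = (1/0.034) × 0.5826^(2/3) × √0.003 = 1.124 m/s. Hydraulic depth D_h = A/T = 2.809/3.822 = 0.735 m.
Froude number Fr = V/√(g·D_h) = 1.124/√(9.81×0.735) = 0.418, which is less than 1, so the flow is subcritical.

subcritical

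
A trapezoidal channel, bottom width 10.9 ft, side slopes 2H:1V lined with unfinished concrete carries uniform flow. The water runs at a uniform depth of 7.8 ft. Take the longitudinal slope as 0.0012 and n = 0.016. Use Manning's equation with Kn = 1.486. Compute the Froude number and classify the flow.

subcritical

With bottom width b = 10.9 ft and side slope z = 2: A = (b + zy)y = (10.9 + 2×7.8)×7.8 = 206.7 ft²; P = b + 2y√(1+z²) = 10.9 + 2×7.8×2.236 = 45.78 ft.
Hydraulic radius R = A/P = 206.7/45.78 = 4.515 ft.
V = (1.486/n) R^(2/3) √S = (1.486/0.016) × 4.515^(2/3) × √0.0012 = 8.789 ft/s. Hydraulic depth D_h = A/T = 206.7/42.1 = 4.91 ft.
Froude number Fr = V/√(g·D_h) = 8.789/√(32.2×4.91) = 0.699, which is less than 1, so the flow is subcritical.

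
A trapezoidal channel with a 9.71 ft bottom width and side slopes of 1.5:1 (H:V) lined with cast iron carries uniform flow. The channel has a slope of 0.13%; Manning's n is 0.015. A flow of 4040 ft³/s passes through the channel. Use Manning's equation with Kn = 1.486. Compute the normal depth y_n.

y_n = 12 ft

Manning's equation rearranged: A R^(2/3) = nQ / (1.486·√S) = 0.015 × 4040 / (1.486 × √0.0013) = 1131.
Try y = 10.5 ft: A R^(2/3) = 845 — too small.
Try y = 14.8 ft: A R^(2/3) = 1808 — too large.
Try y = 12 ft: A R^(2/3) = 1131 — ≈ 1131.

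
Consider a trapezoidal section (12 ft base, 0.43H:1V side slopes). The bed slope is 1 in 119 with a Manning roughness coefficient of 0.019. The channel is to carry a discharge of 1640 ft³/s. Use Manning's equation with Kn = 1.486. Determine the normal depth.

Manning's equation rearranged: A R^(2/3) = nQ / (1.486·√S) = 0.019 × 1640 / (1.486 × √0.008403) = 228.7.
Try y = 7.56 ft: A R^(2/3) = 293 — over.
Try y = 5.66 ft: A R^(2/3) = 183.2 — short.
Try y = 6.49 ft: A R^(2/3) = 228.5 — matches.

y_n = 6.49 ft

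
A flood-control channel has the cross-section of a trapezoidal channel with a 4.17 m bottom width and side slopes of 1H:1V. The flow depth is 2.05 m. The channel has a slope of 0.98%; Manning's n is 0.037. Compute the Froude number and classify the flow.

With bottom width b = 4.17 m and side slope z = 1: A = (b + zy)y = (4.17 + 1×2.05)×2.05 = 12.75 m²; P = b + 2y√(1+z²) = 4.17 + 2×2.05×1.414 = 9.968 m.
Hydraulic radius R = A/P = 12.75/9.968 = 1.279 m.
V = (1/n) R^(2/3) √S = (1/0.037) × 1.279^(2/3) × √0.0098 = 3.153 m/s. Hydraulic depth D_h = A/T = 12.75/8.27 = 1.542 m.
Froude number Fr = V/√(g·D_h) = 3.153/√(9.81×1.542) = 0.811, which is less than 1, so the flow is subcritical.

subcritical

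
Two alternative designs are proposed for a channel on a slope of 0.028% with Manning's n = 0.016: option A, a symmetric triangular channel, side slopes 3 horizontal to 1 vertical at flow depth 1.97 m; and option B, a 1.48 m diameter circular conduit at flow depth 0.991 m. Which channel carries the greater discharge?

channel A

Channel A: For a triangular section with side slope z = 3: A = zy² = 3×1.97² = 11.64 m²; P = 2y√(1+z²) = 2×1.97×3.162 = 12.46 m. Hydraulic radius R = A/P = 11.64/12.46 = 0.9345 m. Q_A = (1/0.016)·11.64·0.9345^(2/3)·√0.00028 = 11.64 m³/s.
Channel B: For a circular section of diameter D = 1.48 m at depth y = 0.991 m, the central angle is θ = 2 arccos(1 − 2y/D) = 3.834 rad. Then A = (D²/8)(θ − sin θ) = 1.224 m² and P = Dθ/2 = 2.837 m. Hydraulic radius R = A/P = 1.224/2.837 = 0.4316 m. Q_B = (1/0.016)·1.224·0.4316^(2/3)·√0.00028 = 0.7313 m³/s.
Q_A = 11.64 m³/s vs Q_B = 0.7313 m³/s, so channel A carries more.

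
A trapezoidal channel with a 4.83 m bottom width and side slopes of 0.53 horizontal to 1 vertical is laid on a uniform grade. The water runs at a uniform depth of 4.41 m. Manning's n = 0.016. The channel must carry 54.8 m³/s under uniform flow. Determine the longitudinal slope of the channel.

With bottom width b = 4.83 m and side slope z = 0.53: A = (b + zy)y = (4.83 + 0.53×4.41)×4.41 = 31.61 m²; P = b + 2y√(1+z²) = 4.83 + 2×4.41×1.132 = 14.81 m.
Hydraulic radius R = A/P = 31.61/14.81 = 2.134 m.
From Manning's equation, S = [nQ / (1 A R^(2/3))]² = [0.016 × 54.8 / (1 × 31.61 × 2.134^(2/3))]² = 0.00028.

S = 0.00028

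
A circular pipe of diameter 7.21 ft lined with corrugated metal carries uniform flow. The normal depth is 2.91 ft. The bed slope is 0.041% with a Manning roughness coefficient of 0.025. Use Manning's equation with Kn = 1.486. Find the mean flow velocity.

V = 1.62 ft/s

For a circular section of diameter D = 7.21 ft at depth y = 2.91 ft, the central angle is θ = 2 arccos(1 − 2y/D) = 2.754 rad. Then A = (D²/8)(θ − sin θ) = 15.43 ft² and P = Dθ/2 = 9.927 ft.
Hydraulic radius R = A/P = 15.43/9.927 = 1.555 ft.
From Manning's equation, V = (1.486/n) R^(2/3) S^(1/2) = (1.486/0.025) × 1.555^(2/3) × 0.00041^(1/2) = 1.62 ft/s.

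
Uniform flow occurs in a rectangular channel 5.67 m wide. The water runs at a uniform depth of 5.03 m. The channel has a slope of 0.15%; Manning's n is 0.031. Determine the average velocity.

Flow area A = b·y = 5.67 × 5.03 = 28.52 m². Wetted perimeter P = b + 2y = 5.67 + 2×5.03 = 15.73 m.
Hydraulic radius R = A/P = 28.52/15.73 = 1.813 m.
From Manning's equation, V = (1/n) R^(2/3) S^(1/2) = (1/0.031) × 1.813^(2/3) × 0.0015^(1/2) = 1.86 m/s.

V = 1.86 m/s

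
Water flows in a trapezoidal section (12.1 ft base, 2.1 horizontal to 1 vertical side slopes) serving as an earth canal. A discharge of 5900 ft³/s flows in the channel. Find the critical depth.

At critical depth, Q² T / (g A³) = 1, i.e. A³/T = Q²/g = 5900²/32.2 = 1081000.
Trying y = 13.4 ft: A³/T = 2293000 — too large.
Trying y = 11.2 ft: A³/T = 1074000 — ≈ 1081000.

y_c = 11.2 ft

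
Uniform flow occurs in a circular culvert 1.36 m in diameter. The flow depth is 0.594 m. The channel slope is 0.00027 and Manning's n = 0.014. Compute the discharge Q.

Q = 0.328 m³/s

For a circular section of diameter D = 1.36 m at depth y = 0.594 m, the central angle is θ = 2 arccos(1 − 2y/D) = 2.888 rad. Then A = (D²/8)(θ − sin θ) = 0.6097 m² and P = Dθ/2 = 1.964 m.
Hydraulic radius R = A/P = 0.6097/1.964 = 0.3105 m.
Manning's equation: Q = (1/n) A R^(2/3) S^(1/2) = (1/0.014) × 0.6097 × 0.3105^(2/3) × 0.00027^(1/2) = 0.328 m³/s.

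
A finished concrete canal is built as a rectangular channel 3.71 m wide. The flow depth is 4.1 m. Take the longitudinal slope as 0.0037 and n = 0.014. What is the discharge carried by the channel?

Q = 77.8 m³/s

Flow area A = b·y = 3.71 × 4.1 = 15.21 m². Wetted perimeter P = b + 2y = 3.71 + 2×4.1 = 11.91 m.
Hydraulic radius R = A/P = 15.21/11.91 = 1.277 m.
Manning's equation: Q = (1/n) A R^(2/3) S^(1/2) = (1/0.014) × 15.21 × 1.277^(2/3) × 0.0037^(1/2) = 77.8 m³/s.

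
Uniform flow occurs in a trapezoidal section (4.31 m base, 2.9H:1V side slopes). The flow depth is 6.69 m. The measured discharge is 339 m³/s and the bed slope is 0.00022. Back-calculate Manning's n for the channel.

n = 0.016

With bottom width b = 4.31 m and side slope z = 2.9: A = (b + zy)y = (4.31 + 2.9×6.69)×6.69 = 158.6 m²; P = b + 2y√(1+z²) = 4.31 + 2×6.69×3.068 = 45.35 m.
Hydraulic radius R = A/P = 158.6/45.35 = 3.498 m.
Rearranging Manning's equation: n = (1/Q) A R^(2/3) S^(1/2) = (1/339) × 158.6 × 3.498^(2/3) × √0.00022 = 0.016.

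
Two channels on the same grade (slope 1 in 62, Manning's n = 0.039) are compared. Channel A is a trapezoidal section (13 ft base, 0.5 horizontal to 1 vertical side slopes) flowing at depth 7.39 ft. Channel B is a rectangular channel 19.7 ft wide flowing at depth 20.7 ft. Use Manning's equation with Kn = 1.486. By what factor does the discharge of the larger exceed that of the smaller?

Channel A: With bottom width b = 13 ft and side slope z = 0.5: A = (b + zy)y = (13 + 0.5×7.39)×7.39 = 123.4 ft²; P = b + 2y√(1+z²) = 13 + 2×7.39×1.118 = 29.52 ft. Hydraulic radius R = A/P = 123.4/29.52 = 4.179 ft. Q_A = (1.486/0.039)·123.4·4.179^(2/3)·√0.01613 = 1549 ft³/s.
Channel B: Flow area A = b·y = 19.7 × 20.7 = 407.8 ft². Wetted perimeter P = b + 2y = 19.7 + 2×20.7 = 61.1 ft. Hydraulic radius R = A/P = 407.8/61.1 = 6.674 ft. Q_B = (1.486/0.039)·407.8·6.674^(2/3)·√0.01613 = 6995 ft³/s.
The larger discharge is 6995 ft³/s and the smaller is 1549 ft³/s; the ratio is 4.52.

4.52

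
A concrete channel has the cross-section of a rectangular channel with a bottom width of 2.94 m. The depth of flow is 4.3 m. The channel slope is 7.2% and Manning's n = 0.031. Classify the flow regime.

supercritical

Flow area A = b·y = 2.94 × 4.3 = 12.64 m². Wetted perimeter P = b + 2y = 2.94 + 2×4.3 = 11.54 m.
Hydraulic radius R = A/P = 12.64/11.54 = 1.095 m.
V = (1/n) R^(2/3) √S = (1/0.031) × 1.095^(2/3) × √0.072 = 9.198 m/s. Hydraulic depth D_h = A/T = 12.64/2.94 = 4.3 m.
Froude number Fr = V/√(g·D_h) = 9.198/√(9.81×4.3) = 1.42, which is greater than 1, so the flow is supercritical.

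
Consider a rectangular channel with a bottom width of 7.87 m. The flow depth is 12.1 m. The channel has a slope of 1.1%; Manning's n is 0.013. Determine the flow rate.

Q = 1590 m³/s

Flow area A = b·y = 7.87 × 12.1 = 95.23 m². Wetted perimeter P = b + 2y = 7.87 + 2×12.1 = 32.07 m.
Hydraulic radius R = A/P = 95.23/32.07 = 2.969 m.
Manning's equation: Q = (1/n) A R^(2/3) S^(1/2) = (1/0.013) × 95.23 × 2.969^(2/3) × 0.011^(1/2) = 1590 m³/s.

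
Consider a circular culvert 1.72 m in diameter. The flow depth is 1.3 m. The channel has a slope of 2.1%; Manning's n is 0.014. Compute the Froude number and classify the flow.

For a circular section of diameter D = 1.72 m at depth y = 1.3 m, the central angle is θ = 2 arccos(1 − 2y/D) = 4.216 rad. Then A = (D²/8)(θ − sin θ) = 1.884 m² and P = Dθ/2 = 3.626 m.
Hydraulic radius R = A/P = 1.884/3.626 = 0.5197 m.
V = (1/n) R^(2/3) √S = (1/0.014) × 0.5197^(2/3) × √0.021 = 6.691 m/s. Hydraulic depth D_h = A/T = 1.884/1.478 = 1.275 m.
Froude number Fr = V/√(g·D_h) = 6.691/√(9.81×1.275) = 1.89, which is greater than 1, so the flow is supercritical.

supercritical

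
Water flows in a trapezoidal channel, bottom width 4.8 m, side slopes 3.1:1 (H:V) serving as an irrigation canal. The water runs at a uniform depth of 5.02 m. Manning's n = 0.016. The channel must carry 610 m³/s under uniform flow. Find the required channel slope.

With bottom width b = 4.8 m and side slope z = 3.1: A = (b + zy)y = (4.8 + 3.1×5.02)×5.02 = 102.2 m²; P = b + 2y√(1+z²) = 4.8 + 2×5.02×3.257 = 37.5 m.
Hydraulic radius R = A/P = 102.2/37.5 = 2.726 m.
From Manning's equation, S = [nQ / (1 A R^(2/3))]² = [0.016 × 610 / (1 × 102.2 × 2.726^(2/3))]² = 0.00239.

S = 0.00239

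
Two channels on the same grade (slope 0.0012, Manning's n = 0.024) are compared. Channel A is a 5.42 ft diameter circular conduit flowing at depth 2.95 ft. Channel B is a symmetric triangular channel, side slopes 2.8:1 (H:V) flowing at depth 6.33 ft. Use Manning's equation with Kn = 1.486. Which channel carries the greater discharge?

Channel A: For a circular section of diameter D = 5.42 ft at depth y = 2.95 ft, the central angle is θ = 2 arccos(1 − 2y/D) = 3.319 rad. Then A = (D²/8)(θ − sin θ) = 12.84 ft² and P = Dθ/2 = 8.994 ft. Hydraulic radius R = A/P = 12.84/8.994 = 1.427 ft. Q_A = (1.486/0.024)·12.84·1.427^(2/3)·√0.0012 = 34.89 ft³/s.
Channel B: For a triangular section with side slope z = 2.8: A = zy² = 2.8×6.33² = 112.2 ft²; P = 2y√(1+z²) = 2×6.33×2.973 = 37.64 ft. Hydraulic radius R = A/P = 112.2/37.64 = 2.981 ft. Q_B = (1.486/0.024)·112.2·2.981^(2/3)·√0.0012 = 498.4 ft³/s.
Q_A = 34.89 ft³/s vs Q_B = 498.4 ft³/s, so channel B carries more.

channel B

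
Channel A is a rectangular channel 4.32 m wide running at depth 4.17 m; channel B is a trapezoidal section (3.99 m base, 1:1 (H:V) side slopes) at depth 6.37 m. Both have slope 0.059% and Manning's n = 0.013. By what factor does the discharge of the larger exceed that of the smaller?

Channel A: Flow area A = b·y = 4.32 × 4.17 = 18.01 m². Wetted perimeter P = b + 2y = 4.32 + 2×4.17 = 12.66 m. Hydraulic radius R = A/P = 18.01/12.66 = 1.423 m. Q_A = (1/0.013)·18.01·1.423^(2/3)·√0.00059 = 42.58 m³/s.
Channel B: With bottom width b = 3.99 m and side slope z = 1: A = (b + zy)y = (3.99 + 1×6.37)×6.37 = 65.99 m²; P = b + 2y√(1+z²) = 3.99 + 2×6.37×1.414 = 22.01 m. Hydraulic radius R = A/P = 65.99/22.01 = 2.999 m. Q_B = (1/0.013)·65.99·2.999^(2/3)·√0.00059 = 256.4 m³/s.
The larger discharge is 256.4 m³/s and the smaller is 42.58 m³/s; the ratio is 6.02.

6.02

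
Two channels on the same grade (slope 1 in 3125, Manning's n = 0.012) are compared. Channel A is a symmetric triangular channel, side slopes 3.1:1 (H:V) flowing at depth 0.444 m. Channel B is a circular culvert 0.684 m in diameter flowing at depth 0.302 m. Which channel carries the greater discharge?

Channel A: For a triangular section with side slope z = 3.1: A = zy² = 3.1×0.444² = 0.6111 m²; P = 2y√(1+z²) = 2×0.444×3.257 = 2.892 m. Hydraulic radius R = A/P = 0.6111/2.892 = 0.2113 m. Q_A = (1/0.012)·0.6111·0.2113^(2/3)·√0.00032 = 0.3232 m³/s.
Channel B: For a circular section of diameter D = 0.684 m at depth y = 0.302 m, the central angle is θ = 2 arccos(1 − 2y/D) = 2.907 rad. Then A = (D²/8)(θ − sin θ) = 0.1564 m² and P = Dθ/2 = 0.9942 m. Hydraulic radius R = A/P = 0.1564/0.9942 = 0.1573 m. Q_B = (1/0.012)·0.1564·0.1573^(2/3)·√0.00032 = 0.06796 m³/s.
Q_A = 0.3232 m³/s vs Q_B = 0.06796 m³/s, so channel A carries more.

channel A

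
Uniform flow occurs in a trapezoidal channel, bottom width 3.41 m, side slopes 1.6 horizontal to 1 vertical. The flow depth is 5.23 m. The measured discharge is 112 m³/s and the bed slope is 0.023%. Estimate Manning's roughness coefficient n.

With bottom width b = 3.41 m and side slope z = 1.6: A = (b + zy)y = (3.41 + 1.6×5.23)×5.23 = 61.6 m²; P = b + 2y√(1+z²) = 3.41 + 2×5.23×1.887 = 23.15 m.
Hydraulic radius R = A/P = 61.6/23.15 = 2.661 m.
Rearranging Manning's equation: n = (1/Q) A R^(2/3) S^(1/2) = (1/112) × 61.6 × 2.661^(2/3) × √0.00023 = 0.016.

n = 0.016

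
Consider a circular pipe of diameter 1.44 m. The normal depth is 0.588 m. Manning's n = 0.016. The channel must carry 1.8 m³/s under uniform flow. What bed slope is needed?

S = 0.00997

For a circular section of diameter D = 1.44 m at depth y = 0.588 m, the central angle is θ = 2 arccos(1 − 2y/D) = 2.773 rad. Then A = (D²/8)(θ − sin θ) = 0.6253 m² and P = Dθ/2 = 1.996 m.
Hydraulic radius R = A/P = 0.6253/1.996 = 0.3132 m.
From Manning's equation, S = [nQ / (1 A R^(2/3))]² = [0.016 × 1.8 / (1 × 0.6253 × 0.3132^(2/3))]² = 0.00997.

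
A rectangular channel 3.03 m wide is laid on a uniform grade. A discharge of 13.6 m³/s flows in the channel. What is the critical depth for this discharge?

For a rectangular channel, critical depth y_c = (q²/g)^(1/3) where q = Q/b = 13.6/3.03 = 4.488 m²/s.
So y_c = (4.488²/9.81)^(1/3) = 1.27 m.

y_c = 1.27 m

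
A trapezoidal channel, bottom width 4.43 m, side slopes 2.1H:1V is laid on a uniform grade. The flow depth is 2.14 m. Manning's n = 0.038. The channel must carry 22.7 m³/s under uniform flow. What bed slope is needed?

S = 0.0014

With bottom width b = 4.43 m and side slope z = 2.1: A = (b + zy)y = (4.43 + 2.1×2.14)×2.14 = 19.1 m²; P = b + 2y√(1+z²) = 4.43 + 2×2.14×2.326 = 14.39 m.
Hydraulic radius R = A/P = 19.1/14.39 = 1.328 m.
From Manning's equation, S = [nQ / (1 A R^(2/3))]² = [0.038 × 22.7 / (1 × 19.1 × 1.328^(2/3))]² = 0.0014.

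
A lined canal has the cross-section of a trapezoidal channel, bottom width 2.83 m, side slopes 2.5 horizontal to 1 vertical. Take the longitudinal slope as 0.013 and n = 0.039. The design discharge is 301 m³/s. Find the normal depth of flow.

y_n = 4.35 m

Manning's equation rearranged: A R^(2/3) = nQ / (1·√S) = 0.039 × 301 / (√0.013) = 103.
At y = 3.2 m: A R^(2/3) = 49.89 — too small.
At y = 4.89 m: A R^(2/3) = 136.5 — too large.
At y = 4.35 m: A R^(2/3) = 103 — matches.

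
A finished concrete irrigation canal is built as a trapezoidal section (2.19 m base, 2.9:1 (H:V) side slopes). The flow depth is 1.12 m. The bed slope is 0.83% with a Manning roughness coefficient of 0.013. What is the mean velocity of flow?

With bottom width b = 2.19 m and side slope z = 2.9: A = (b + zy)y = (2.19 + 2.9×1.12)×1.12 = 6.091 m²; P = b + 2y√(1+z²) = 2.19 + 2×1.12×3.068 = 9.061 m.
Hydraulic radius R = A/P = 6.091/9.061 = 0.6721 m.
From Manning's equation, V = (1/n) R^(2/3) S^(1/2) = (1/0.013) × 0.6721^(2/3) × 0.0083^(1/2) = 5.38 m/s.

V = 5.38 m/s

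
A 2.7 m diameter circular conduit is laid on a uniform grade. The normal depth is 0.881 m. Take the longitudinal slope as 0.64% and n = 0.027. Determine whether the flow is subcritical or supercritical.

For a circular section of diameter D = 2.7 m at depth y = 0.881 m, the central angle is θ = 2 arccos(1 − 2y/D) = 2.432 rad. Then A = (D²/8)(θ − sin θ) = 1.622 m² and P = Dθ/2 = 3.283 m.
Hydraulic radius R = A/P = 1.622/3.283 = 0.4942 m.
V = (1/n) R^(2/3) √S = (1/0.027) × 0.4942^(2/3) × √0.0064 = 1.852 m/s. Hydraulic depth D_h = A/T = 1.622/2.532 = 0.6408 m.
Froude number Fr = V/√(g·D_h) = 1.852/√(9.81×0.6408) = 0.739, which is less than 1, so the flow is subcritical.

subcritical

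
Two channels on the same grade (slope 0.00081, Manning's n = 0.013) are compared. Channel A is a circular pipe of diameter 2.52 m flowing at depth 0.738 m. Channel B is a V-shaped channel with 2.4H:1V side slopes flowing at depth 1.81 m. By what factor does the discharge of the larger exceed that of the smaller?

10.2

Channel A: For a circular section of diameter D = 2.52 m at depth y = 0.738 m, the central angle is θ = 2 arccos(1 − 2y/D) = 2.287 rad. Then A = (D²/8)(θ − sin θ) = 1.217 m² and P = Dθ/2 = 2.882 m. Hydraulic radius R = A/P = 1.217/2.882 = 0.4223 m. Q_A = (1/0.013)·1.217·0.4223^(2/3)·√0.00081 = 1.5 m³/s.
Channel B: For a triangular section with side slope z = 2.4: A = zy² = 2.4×1.81² = 7.863 m²; P = 2y√(1+z²) = 2×1.81×2.6 = 9.412 m. Hydraulic radius R = A/P = 7.863/9.412 = 0.8354 m. Q_B = (1/0.013)·7.863·0.8354^(2/3)·√0.00081 = 15.27 m³/s.
The larger discharge is 15.27 m³/s and the smaller is 1.5 m³/s; the ratio is 10.2.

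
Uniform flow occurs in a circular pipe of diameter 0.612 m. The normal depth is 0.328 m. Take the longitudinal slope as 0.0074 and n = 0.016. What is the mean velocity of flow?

For a circular section of diameter D = 0.612 m at depth y = 0.328 m, the central angle is θ = 2 arccos(1 − 2y/D) = 3.286 rad. Then A = (D²/8)(θ − sin θ) = 0.1605 m² and P = Dθ/2 = 1.005 m.
Hydraulic radius R = A/P = 0.1605/1.005 = 0.1597 m.
From Manning's equation, V = (1/n) R^(2/3) S^(1/2) = (1/0.016) × 0.1597^(2/3) × 0.0074^(1/2) = 1.58 m/s.

V = 1.58 m/s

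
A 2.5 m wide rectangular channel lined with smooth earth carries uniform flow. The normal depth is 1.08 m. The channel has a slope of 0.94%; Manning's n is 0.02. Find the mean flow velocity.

V = 3.37 m/s

Flow area A = b·y = 2.5 × 1.08 = 2.7 m². Wetted perimeter P = b + 2y = 2.5 + 2×1.08 = 4.66 m.
Hydraulic radius R = A/P = 2.7/4.66 = 0.5794 m.
From Manning's equation, V = (1/n) R^(2/3) S^(1/2) = (1/0.02) × 0.5794^(2/3) × 0.0094^(1/2) = 3.37 m/s.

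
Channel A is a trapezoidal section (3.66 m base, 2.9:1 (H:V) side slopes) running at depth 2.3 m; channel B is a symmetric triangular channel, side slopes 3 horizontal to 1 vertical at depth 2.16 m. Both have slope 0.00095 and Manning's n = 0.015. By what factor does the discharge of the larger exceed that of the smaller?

Channel A: With bottom width b = 3.66 m and side slope z = 2.9: A = (b + zy)y = (3.66 + 2.9×2.3)×2.3 = 23.76 m²; P = b + 2y√(1+z²) = 3.66 + 2×2.3×3.068 = 17.77 m. Hydraulic radius R = A/P = 23.76/17.77 = 1.337 m. Q_A = (1/0.015)·23.76·1.337^(2/3)·√0.00095 = 59.25 m³/s.
Channel B: For a triangular section with side slope z = 3: A = zy² = 3×2.16² = 14 m²; P = 2y√(1+z²) = 2×2.16×3.162 = 13.66 m. Hydraulic radius R = A/P = 14/13.66 = 1.025 m. Q_B = (1/0.015)·14·1.025^(2/3)·√0.00095 = 29.23 m³/s.
The larger discharge is 59.25 m³/s and the smaller is 29.23 m³/s; the ratio is 2.03.

2.03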